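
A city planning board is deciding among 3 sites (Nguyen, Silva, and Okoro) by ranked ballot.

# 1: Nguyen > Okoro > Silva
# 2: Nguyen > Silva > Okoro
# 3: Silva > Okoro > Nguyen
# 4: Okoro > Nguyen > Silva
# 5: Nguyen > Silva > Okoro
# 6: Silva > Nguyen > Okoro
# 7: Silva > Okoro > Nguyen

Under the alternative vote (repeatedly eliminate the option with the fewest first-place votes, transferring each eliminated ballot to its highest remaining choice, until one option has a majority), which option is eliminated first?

Okoro

Round 1: Nguyen 3, Silva 3, Okoro 1. Okoro has the fewest and is eliminated.
Round 2: Nguyen 4, Silva 3. Nguyen has a majority.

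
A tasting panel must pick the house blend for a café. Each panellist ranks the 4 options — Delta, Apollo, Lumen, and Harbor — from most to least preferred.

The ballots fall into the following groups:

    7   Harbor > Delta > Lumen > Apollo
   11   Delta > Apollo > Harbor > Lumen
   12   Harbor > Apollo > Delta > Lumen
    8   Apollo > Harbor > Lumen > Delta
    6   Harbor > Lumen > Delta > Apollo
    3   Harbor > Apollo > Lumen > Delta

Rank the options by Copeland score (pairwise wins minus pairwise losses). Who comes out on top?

Pairwise results:
  Delta vs Apollo: Delta wins 24–23.
  Delta vs Lumen: Delta wins 30–17.
  Delta vs Harbor: Harbor wins 36–11.
  Apollo vs Lumen: Apollo wins 34–13.
  Apollo vs Harbor: Harbor wins 28–19.
  Lumen vs Harbor: Harbor wins 47–0.
Copeland scores (wins − losses):
  Delta: 2 − 1 = 1
  Apollo: 1 − 2 = -1
  Lumen: 0 − 3 = -3
  Harbor: 3 − 0 = 3
Harbor has the best Copeland score.

Harbor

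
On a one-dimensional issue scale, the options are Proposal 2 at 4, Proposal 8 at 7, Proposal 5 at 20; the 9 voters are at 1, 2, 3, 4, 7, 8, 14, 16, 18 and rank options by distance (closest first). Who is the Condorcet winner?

Proposal 8

With single-peaked preferences on a line, the Condorcet winner is the candidate closest to the median voter.
The median voter (position 7) is closest to Proposal 8 at 7.
Check: Proposal 8 vs Proposal 2 — voters closer to Proposal 8: 5 of 9.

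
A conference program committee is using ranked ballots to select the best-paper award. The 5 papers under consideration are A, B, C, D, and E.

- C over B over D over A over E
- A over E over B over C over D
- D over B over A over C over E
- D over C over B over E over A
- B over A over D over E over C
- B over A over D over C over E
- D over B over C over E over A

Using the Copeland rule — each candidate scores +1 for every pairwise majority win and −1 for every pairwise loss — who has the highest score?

Pairwise results:
  A vs B: B wins 6–1.
  A vs C: A wins 4–3.
  A vs D: D wins 4–3.
  A vs E: A wins 5–2.
  B vs C: B wins 5–2.
  B vs D: B wins 4–3.
  B vs E: B wins 6–1.
  C vs D: D wins 5–2.
  C vs E: C wins 5–2.
  D vs E: D wins 6–1.
Copeland scores (wins − losses):
  A: 2 − 2 = 0
  B: 4 − 0 = 4
  C: 1 − 3 = -2
  D: 3 − 1 = 2
  E: 0 − 4 = -4
B has the best Copeland score.

B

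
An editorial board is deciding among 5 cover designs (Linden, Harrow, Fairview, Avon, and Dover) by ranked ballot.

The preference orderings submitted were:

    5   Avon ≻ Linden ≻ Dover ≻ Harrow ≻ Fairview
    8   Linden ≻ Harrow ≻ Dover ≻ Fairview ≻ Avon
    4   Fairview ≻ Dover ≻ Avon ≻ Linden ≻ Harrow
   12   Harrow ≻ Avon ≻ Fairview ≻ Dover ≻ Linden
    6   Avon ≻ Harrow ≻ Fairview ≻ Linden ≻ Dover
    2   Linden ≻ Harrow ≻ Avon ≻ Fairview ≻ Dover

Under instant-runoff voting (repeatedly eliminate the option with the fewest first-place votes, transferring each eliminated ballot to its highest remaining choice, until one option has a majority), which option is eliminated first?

Dover

Round 1: Harrow 12, Avon 11, Linden 10, Fairview 4, Dover 0. Dover has the fewest and is eliminated.
Round 2: Harrow 12, Avon 11, Linden 10, Fairview 4. Fairview has the fewest and is eliminated.
Round 3: Avon 15, Harrow 12, Linden 10. Linden has the fewest and is eliminated.
Round 4: Harrow 22, Avon 15. Harrow has a majority.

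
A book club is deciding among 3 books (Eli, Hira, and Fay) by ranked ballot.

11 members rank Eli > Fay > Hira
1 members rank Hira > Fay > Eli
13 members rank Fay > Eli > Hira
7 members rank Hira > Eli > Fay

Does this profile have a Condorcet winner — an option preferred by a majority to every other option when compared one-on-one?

Yes

Head-to-head results (32 voters total):
Eli vs Hira: Eli wins 24–8.
Eli vs Fay: Eli wins 18–14.
Hira vs Fay: Fay wins 24–8.
Eli beats each rival — Hira (24–8), Fay (18–14) — so Eli is the Condorcet winner.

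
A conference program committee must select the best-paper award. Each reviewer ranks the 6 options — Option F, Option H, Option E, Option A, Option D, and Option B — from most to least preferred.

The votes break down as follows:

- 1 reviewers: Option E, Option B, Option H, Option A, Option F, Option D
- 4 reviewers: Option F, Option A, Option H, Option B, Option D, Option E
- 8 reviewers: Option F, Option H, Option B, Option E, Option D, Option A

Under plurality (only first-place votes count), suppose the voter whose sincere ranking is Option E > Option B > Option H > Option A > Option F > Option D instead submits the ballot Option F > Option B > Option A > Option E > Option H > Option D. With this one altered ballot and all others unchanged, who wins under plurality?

Option F

First-place totals with the altered ballot: Option F 13, Option H 0, Option E 0, Option A 0, Option D 0, Option B 0.
The winner is unchanged: still Option F.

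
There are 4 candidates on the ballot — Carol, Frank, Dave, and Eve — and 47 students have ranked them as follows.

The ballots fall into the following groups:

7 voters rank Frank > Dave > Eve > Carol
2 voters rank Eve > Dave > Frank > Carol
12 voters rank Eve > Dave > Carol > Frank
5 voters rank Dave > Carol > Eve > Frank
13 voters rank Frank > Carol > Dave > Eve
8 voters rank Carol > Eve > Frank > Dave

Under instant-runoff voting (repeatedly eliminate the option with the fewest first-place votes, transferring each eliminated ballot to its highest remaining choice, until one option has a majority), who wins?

Eve

Round 1: Frank 20, Eve 14, Carol 8, Dave 5. Dave has the fewest and is eliminated.
Round 2: Frank 20, Eve 14, Carol 13. Carol has the fewest and is eliminated.
Round 3: Eve 27, Frank 20. Eve has a majority.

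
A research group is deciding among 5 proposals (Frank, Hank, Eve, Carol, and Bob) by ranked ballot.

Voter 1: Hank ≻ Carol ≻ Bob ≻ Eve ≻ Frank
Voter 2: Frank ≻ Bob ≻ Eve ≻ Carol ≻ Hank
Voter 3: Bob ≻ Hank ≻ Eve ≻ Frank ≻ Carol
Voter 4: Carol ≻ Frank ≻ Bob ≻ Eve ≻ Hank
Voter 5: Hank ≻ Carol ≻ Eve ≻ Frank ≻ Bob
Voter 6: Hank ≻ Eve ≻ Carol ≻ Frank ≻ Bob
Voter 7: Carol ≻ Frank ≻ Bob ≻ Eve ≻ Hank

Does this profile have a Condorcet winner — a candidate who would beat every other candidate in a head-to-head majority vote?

No

Head-to-head results (7 voters total):
Frank vs Hank: Hank wins 4–3.
Frank vs Eve: Eve wins 4–3.
Frank vs Carol: Carol wins 5–2.
Frank vs Bob: Frank wins 5–2.
Hank vs Eve: Hank wins 4–3.
Hank vs Carol: Hank wins 4–3.
Hank vs Bob: Bob wins 4–3.
Eve vs Carol: Carol wins 4–3.
Eve vs Bob: Bob wins 5–2.
Carol vs Bob: Carol wins 5–2.
No candidate beats all others: Frank beats Bob beats Hank beats Frank, a majority cycle.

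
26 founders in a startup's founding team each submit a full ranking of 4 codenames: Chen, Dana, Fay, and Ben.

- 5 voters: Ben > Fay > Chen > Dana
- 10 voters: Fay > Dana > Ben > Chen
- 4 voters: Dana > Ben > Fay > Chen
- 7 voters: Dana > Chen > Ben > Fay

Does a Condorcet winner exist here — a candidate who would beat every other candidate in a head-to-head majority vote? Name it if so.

Head-to-head results (26 voters total):
Chen vs Dana: Dana wins 21–5.
Chen vs Fay: Fay wins 19–7.
Chen vs Ben: Ben wins 19–7.
Dana vs Fay: Fay wins 15–11.
Dana vs Ben: Dana wins 21–5.
Fay vs Ben: Ben wins 16–10.
No candidate beats all others: Dana beats Ben beats Fay beats Dana, a majority cycle.

There is no Condorcet winner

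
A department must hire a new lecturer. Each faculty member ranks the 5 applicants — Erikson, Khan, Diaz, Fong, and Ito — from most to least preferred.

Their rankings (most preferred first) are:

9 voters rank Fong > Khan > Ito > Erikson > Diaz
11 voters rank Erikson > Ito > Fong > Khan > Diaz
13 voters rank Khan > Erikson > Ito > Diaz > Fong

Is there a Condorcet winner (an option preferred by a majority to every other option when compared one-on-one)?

Head-to-head results (33 voters total):
Erikson vs Khan: Khan wins 22–11.
Erikson vs Diaz: Erikson wins 33–0.
Erikson vs Fong: Erikson wins 24–9.
Erikson vs Ito: Erikson wins 24–9.
Khan vs Diaz: Khan wins 33–0.
Khan vs Fong: Fong wins 20–13.
Khan vs Ito: Khan wins 22–11.
Diaz vs Fong: Fong wins 20–13.
Diaz vs Ito: Ito wins 33–0.
Fong vs Ito: Ito wins 24–9.
No candidate beats all others: Erikson beats Fong beats Khan beats Erikson, a majority cycle.

No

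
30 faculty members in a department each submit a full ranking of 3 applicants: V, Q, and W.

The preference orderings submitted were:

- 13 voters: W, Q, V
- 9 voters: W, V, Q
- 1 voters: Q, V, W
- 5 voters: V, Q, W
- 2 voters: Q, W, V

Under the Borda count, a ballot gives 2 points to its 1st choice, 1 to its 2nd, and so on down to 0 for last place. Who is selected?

Borda scores:
  V: 13·0 + 9·1 + 1 + 5·2 + 2·0 = 20
  Q: 13·1 + 9·0 + 2 + 5·1 + 2·2 = 24
  W: 13·2 + 9·2 + 0 + 5·0 + 2·1 = 46
W has the highest total.

W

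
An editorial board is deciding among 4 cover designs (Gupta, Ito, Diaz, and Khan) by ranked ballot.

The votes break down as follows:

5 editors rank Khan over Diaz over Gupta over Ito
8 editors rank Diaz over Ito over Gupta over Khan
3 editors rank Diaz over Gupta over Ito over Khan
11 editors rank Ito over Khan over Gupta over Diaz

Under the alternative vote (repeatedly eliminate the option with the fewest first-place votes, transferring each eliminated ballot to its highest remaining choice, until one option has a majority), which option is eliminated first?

Round 1: Ito 11, Diaz 11, Khan 5, Gupta 0. Gupta has the fewest and is eliminated.
Round 2: Ito 11, Diaz 11, Khan 5. Khan has the fewest and is eliminated.
Round 3: Diaz 16, Ito 11. Diaz has a majority.

Gupta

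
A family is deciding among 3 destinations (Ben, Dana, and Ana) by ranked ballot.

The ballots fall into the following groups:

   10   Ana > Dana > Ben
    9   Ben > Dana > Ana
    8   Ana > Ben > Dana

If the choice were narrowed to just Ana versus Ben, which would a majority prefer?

Ana

Ballots ranking Ana above Ben: 10+8 = 18.
Ballots ranking Ben above Ana: 9.
Ana wins the head-to-head, 18–9.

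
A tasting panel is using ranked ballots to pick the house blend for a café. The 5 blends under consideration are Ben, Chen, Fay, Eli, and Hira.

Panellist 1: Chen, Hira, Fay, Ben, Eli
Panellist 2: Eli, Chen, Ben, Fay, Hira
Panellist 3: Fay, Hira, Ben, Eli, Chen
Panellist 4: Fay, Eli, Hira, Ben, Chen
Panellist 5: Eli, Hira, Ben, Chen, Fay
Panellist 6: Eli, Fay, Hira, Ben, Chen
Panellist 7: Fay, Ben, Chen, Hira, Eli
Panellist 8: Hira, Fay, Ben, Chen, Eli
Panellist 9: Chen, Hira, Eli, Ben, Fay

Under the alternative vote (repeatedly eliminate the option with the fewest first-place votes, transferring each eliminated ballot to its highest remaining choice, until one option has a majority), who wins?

Fay

Round 1: Fay 3, Eli 3, Chen 2, Hira 1, Ben 0. Ben has the fewest and is eliminated.
Round 2: Fay 3, Eli 3, Chen 2, Hira 1. Hira has the fewest and is eliminated.
Round 3: Fay 4, Eli 3, Chen 2. Chen has the fewest and is eliminated.
Round 4: Fay 5, Eli 4. Fay has a majority.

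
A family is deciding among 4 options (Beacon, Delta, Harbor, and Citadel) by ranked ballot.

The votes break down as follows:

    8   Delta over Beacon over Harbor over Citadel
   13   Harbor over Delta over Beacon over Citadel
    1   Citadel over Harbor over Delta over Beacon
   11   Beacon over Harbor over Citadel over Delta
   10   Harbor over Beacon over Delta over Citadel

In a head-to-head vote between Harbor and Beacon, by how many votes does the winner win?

5

Ballots ranking Harbor above Beacon: 13+1+10 = 24.
Ballots ranking Beacon above Harbor: 8+11 = 19.
Harbor wins 24–19, a margin of 5.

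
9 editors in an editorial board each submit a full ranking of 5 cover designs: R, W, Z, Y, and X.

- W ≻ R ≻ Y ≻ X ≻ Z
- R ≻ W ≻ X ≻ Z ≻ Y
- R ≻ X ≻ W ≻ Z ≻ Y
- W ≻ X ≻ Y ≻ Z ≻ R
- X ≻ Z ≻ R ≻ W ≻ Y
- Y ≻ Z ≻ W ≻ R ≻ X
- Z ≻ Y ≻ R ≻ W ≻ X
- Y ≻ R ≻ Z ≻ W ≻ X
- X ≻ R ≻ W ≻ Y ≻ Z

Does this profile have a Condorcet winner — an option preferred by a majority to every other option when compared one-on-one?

Yes

Head-to-head results (9 voters total):
R vs W: R wins 6–3.
R vs Z: R wins 5–4.
R vs Y: R wins 5–4.
R vs X: R wins 6–3.
W vs Z: W wins 5–4.
W vs Y: W wins 6–3.
W vs X: W wins 6–3.
Z vs Y: Y wins 5–4.
Z vs X: X wins 6–3.
Y vs X: X wins 5–4.
R beats each rival — W (6–3), Z (5–4), Y (5–4), X (6–3) — so R is the Condorcet winner.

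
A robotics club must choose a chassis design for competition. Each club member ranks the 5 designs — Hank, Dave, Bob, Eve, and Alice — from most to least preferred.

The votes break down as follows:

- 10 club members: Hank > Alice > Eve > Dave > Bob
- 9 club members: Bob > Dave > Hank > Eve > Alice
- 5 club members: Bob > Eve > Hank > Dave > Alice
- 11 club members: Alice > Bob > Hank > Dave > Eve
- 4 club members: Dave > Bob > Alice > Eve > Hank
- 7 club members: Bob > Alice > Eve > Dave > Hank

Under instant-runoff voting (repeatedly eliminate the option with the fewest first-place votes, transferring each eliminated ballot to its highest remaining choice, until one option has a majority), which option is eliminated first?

Round 1: Bob 21, Alice 11, Hank 10, Dave 4, Eve 0. Eve has the fewest and is eliminated.
Round 2: Bob 21, Alice 11, Hank 10, Dave 4. Dave has the fewest and is eliminated.
Round 3: Bob 25, Alice 11, Hank 10. Bob has a majority.

Eve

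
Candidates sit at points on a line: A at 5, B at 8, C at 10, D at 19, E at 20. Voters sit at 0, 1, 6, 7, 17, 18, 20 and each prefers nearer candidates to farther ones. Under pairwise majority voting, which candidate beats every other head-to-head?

With single-peaked preferences on a line, the Condorcet winner is the candidate closest to the median voter.
The median voter (position 7) is closest to B at 8.
Check: B vs A — voters closer to B: 4 of 7.

B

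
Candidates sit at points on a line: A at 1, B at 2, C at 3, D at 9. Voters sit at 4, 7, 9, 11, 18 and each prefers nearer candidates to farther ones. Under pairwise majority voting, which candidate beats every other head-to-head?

D

With single-peaked preferences on a line, the Condorcet winner is the candidate closest to the median voter.
The median voter (position 9) is closest to D at 9.
Check: D vs C — voters closer to D: 4 of 5.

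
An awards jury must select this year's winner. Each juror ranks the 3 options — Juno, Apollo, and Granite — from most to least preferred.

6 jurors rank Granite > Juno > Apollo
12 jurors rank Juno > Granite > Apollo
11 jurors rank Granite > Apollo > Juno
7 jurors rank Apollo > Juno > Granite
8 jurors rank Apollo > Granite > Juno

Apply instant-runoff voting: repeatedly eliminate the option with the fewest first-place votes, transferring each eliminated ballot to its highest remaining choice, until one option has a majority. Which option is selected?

Granite

Round 1: Granite 17, Apollo 15, Juno 12. Juno has the fewest and is eliminated.
Round 2: Granite 29, Apollo 15. Granite has a majority.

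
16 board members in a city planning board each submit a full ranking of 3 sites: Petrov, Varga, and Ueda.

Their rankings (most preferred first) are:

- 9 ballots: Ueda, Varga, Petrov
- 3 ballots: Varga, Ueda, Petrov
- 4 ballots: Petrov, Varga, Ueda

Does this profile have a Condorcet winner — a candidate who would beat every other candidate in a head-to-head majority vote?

Head-to-head results (16 voters total):
Petrov vs Varga: Varga wins 12–4.
Petrov vs Ueda: Ueda wins 12–4.
Varga vs Ueda: Ueda wins 9–7.
Ueda beats each rival — Petrov (12–4), Varga (9–7) — so Ueda is the Condorcet winner.

Yes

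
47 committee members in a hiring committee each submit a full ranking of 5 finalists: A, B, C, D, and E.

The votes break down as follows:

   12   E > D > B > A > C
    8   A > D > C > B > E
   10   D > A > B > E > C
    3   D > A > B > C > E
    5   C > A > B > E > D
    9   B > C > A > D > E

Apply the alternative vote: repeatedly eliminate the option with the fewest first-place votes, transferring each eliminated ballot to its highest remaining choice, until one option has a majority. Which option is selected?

D

Round 1: D 13, E 12, B 9, A 8, C 5. C has the fewest and is eliminated.
Round 2: A 13, D 13, E 12, B 9. B has the fewest and is eliminated.
Round 3: A 22, D 13, E 12. E has the fewest and is eliminated.
Round 4: D 25, A 22. D has a majority.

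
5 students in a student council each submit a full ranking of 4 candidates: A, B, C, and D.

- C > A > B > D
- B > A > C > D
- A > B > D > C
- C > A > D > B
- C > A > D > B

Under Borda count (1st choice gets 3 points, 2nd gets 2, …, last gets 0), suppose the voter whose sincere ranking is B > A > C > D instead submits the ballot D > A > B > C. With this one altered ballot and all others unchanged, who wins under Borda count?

A

Borda totals with the altered ballot: A 11, B 4, C 9, D 6.
The winner is unchanged: still A.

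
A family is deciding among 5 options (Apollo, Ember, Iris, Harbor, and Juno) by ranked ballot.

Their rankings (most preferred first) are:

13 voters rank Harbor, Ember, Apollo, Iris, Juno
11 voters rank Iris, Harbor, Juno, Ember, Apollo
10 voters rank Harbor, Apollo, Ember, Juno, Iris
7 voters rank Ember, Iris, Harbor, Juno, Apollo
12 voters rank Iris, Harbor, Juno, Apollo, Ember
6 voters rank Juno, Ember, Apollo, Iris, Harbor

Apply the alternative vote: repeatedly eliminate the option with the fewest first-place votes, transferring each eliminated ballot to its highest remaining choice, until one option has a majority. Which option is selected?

Iris

Round 1: Iris 23, Harbor 23, Ember 7, Juno 6, Apollo 0. Apollo has the fewest and is eliminated.
Round 2: Iris 23, Harbor 23, Ember 7, Juno 6. Juno has the fewest and is eliminated.
Round 3: Iris 23, Harbor 23, Ember 13. Ember has the fewest and is eliminated.
Round 4: Iris 36, Harbor 23. Iris has a majority.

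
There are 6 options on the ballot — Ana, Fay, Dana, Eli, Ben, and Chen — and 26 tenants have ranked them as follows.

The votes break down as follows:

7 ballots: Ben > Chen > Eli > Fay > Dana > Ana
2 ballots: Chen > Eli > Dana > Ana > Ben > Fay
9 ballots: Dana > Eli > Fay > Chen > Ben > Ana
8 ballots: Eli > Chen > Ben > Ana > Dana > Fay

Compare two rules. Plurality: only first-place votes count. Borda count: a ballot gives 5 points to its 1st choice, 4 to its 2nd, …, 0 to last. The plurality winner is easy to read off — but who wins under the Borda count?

Eli

Plurality first-place counts: Ana 0, Fay 0, Dana 9, Eli 8, Ben 7, Chen 2 → Dana.
Borda totals: Ana 20, Fay 41, Dana 66, Eli 105, Ben 70, Chen 88 → Eli.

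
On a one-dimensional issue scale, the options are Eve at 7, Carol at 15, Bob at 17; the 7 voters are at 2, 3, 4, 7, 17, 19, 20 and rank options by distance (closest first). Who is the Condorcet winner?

With single-peaked preferences on a line, the Condorcet winner is the candidate closest to the median voter.
The median voter (position 7) is closest to Eve at 7.
Check: Eve vs Carol — voters closer to Eve: 4 of 7.

Eve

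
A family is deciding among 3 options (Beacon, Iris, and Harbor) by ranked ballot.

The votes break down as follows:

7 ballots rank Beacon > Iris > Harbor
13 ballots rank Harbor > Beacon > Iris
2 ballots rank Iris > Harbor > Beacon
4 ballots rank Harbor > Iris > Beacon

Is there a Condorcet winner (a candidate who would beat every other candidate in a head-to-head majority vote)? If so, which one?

Harbor

Head-to-head results (26 voters total):
Beacon vs Iris: Beacon wins 20–6.
Beacon vs Harbor: Harbor wins 19–7.
Iris vs Harbor: Harbor wins 17–9.
Harbor beats each rival — Beacon (19–7), Iris (17–9) — so Harbor is the Condorcet winner.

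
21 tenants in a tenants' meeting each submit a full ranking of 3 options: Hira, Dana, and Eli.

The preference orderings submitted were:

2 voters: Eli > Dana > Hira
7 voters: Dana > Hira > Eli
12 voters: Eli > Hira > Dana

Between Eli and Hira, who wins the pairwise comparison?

Eli

Ballots ranking Eli above Hira: 2+12 = 14.
Ballots ranking Hira above Eli: 7.
Eli wins the head-to-head, 14–7.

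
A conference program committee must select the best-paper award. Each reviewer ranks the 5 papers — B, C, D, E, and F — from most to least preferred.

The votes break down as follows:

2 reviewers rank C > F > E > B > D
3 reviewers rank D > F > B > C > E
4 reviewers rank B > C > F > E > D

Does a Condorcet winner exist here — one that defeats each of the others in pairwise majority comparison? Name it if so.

There is no Condorcet winner

Head-to-head results (9 voters total):
B vs C: B wins 7–2.
B vs D: B wins 6–3.
B vs E: B wins 7–2.
B vs F: F wins 5–4.
C vs D: C wins 6–3.
C vs E: C wins 9–0.
C vs F: C wins 6–3.
D vs E: E wins 6–3.
D vs F: F wins 6–3.
E vs F: F wins 9–0.
No candidate beats all others: B beats C beats F beats B, a majority cycle.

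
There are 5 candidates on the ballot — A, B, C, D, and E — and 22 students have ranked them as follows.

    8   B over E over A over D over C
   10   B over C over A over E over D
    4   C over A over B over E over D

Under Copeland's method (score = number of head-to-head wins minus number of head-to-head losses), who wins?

Pairwise results:
  A vs B: B wins 18–4.
  A vs C: C wins 14–8.
  A vs D: A wins 22–0.
  A vs E: A wins 14–8.
  B vs C: B wins 18–4.
  B vs D: B wins 22–0.
  B vs E: B wins 22–0.
  C vs D: C wins 14–8.
  C vs E: C wins 14–8.
  D vs E: E wins 22–0.
Copeland scores (wins − losses):
  A: 2 − 2 = 0
  B: 4 − 0 = 4
  C: 3 − 1 = 2
  D: 0 − 4 = -4
  E: 1 − 3 = -2
B has the best Copeland score.

B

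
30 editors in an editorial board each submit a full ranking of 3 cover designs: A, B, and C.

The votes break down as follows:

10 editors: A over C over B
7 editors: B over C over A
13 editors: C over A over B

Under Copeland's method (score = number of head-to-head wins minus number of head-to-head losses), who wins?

Pairwise results:
  A vs B: A wins 23–7.
  A vs C: C wins 20–10.
  B vs C: C wins 23–7.
Copeland scores (wins − losses):
  A: 1 − 1 = 0
  B: 0 − 2 = -2
  C: 2 − 0 = 2
C has the best Copeland score.

C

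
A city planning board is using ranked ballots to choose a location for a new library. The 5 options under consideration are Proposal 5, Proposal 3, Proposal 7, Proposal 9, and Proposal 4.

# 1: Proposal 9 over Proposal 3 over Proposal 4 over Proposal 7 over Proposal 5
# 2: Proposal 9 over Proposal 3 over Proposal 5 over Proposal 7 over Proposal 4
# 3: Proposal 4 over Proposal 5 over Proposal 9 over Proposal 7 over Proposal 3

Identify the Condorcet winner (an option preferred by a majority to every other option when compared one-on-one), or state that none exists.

Proposal 9

Head-to-head results (3 voters total):
Proposal 5 vs Proposal 3: Proposal 3 wins 2–1.
Proposal 5 vs Proposal 7: Proposal 5 wins 2–1.
Proposal 5 vs Proposal 9: Proposal 9 wins 2–1.
Proposal 5 vs Proposal 4: Proposal 4 wins 2–1.
Proposal 3 vs Proposal 7: Proposal 3 wins 2–1.
Proposal 3 vs Proposal 9: Proposal 9 wins 3–0.
Proposal 3 vs Proposal 4: Proposal 3 wins 2–1.
Proposal 7 vs Proposal 9: Proposal 9 wins 3–0.
Proposal 7 vs Proposal 4: Proposal 4 wins 2–1.
Proposal 9 vs Proposal 4: Proposal 9 wins 2–1.
Proposal 9 beats each rival — Proposal 5 (2–1), Proposal 3 (3–0), Proposal 7 (3–0), Proposal 4 (2–1) — so Proposal 9 is the Condorcet winner.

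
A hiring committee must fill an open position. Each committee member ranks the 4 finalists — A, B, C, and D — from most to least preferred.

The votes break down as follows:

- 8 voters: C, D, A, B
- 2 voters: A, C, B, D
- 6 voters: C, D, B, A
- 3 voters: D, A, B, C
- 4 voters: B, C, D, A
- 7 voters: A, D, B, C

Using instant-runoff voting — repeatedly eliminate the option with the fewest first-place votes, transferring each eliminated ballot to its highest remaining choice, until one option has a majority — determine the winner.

C

Round 1: C 14, A 9, B 4, D 3. D has the fewest and is eliminated.
Round 2: C 14, A 12, B 4. B has the fewest and is eliminated.
Round 3: C 18, A 12. C has a majority.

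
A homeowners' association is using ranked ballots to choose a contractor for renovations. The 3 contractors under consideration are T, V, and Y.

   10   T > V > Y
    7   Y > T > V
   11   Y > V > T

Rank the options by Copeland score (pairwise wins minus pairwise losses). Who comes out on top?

Pairwise results:
  T vs V: T wins 17–11.
  T vs Y: Y wins 18–10.
  V vs Y: Y wins 18–10.
Copeland scores (wins − losses):
  T: 1 − 1 = 0
  V: 0 − 2 = -2
  Y: 2 − 0 = 2
Y has the best Copeland score.

Y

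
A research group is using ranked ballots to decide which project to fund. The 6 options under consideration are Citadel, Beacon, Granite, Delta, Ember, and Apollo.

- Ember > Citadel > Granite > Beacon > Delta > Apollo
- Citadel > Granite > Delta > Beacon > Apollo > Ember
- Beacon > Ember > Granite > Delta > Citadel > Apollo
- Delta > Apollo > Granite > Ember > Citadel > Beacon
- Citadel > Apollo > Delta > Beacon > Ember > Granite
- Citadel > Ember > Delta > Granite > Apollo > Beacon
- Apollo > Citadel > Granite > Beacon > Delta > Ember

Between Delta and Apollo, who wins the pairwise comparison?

Delta

Ballots ranking Delta above Apollo: 5.
Ballots ranking Apollo above Delta: 2.
Delta wins the head-to-head, 5–2.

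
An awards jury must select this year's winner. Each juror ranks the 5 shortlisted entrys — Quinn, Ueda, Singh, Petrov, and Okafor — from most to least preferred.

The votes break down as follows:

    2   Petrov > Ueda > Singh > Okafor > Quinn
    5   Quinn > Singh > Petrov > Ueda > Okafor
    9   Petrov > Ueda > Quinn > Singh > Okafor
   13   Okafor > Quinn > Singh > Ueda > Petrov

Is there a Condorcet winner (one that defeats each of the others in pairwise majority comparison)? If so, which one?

Head-to-head results (29 voters total):
Quinn vs Ueda: Quinn wins 18–11.
Quinn vs Singh: Quinn wins 27–2.
Quinn vs Petrov: Quinn wins 18–11.
Quinn vs Okafor: Okafor wins 15–14.
Ueda vs Singh: Singh wins 18–11.
Ueda vs Petrov: Petrov wins 16–13.
Ueda vs Okafor: Ueda wins 16–13.
Singh vs Petrov: Singh wins 18–11.
Singh vs Okafor: Singh wins 16–13.
Petrov vs Okafor: Petrov wins 16–13.
No candidate beats all others: Quinn beats Ueda beats Okafor beats Quinn, a majority cycle.

None — there is no Condorcet winner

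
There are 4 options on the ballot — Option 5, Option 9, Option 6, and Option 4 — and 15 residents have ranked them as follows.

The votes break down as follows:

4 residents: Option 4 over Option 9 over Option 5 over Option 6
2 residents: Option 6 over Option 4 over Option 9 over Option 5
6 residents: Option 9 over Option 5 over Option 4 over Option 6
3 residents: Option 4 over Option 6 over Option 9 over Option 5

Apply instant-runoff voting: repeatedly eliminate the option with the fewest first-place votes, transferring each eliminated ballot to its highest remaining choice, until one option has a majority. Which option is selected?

Round 1: Option 4 7, Option 9 6, Option 6 2, Option 5 0. Option 5 has the fewest and is eliminated.
Round 2: Option 4 7, Option 9 6, Option 6 2. Option 6 has the fewest and is eliminated.
Round 3: Option 4 9, Option 9 6. Option 4 has a majority.

Option 4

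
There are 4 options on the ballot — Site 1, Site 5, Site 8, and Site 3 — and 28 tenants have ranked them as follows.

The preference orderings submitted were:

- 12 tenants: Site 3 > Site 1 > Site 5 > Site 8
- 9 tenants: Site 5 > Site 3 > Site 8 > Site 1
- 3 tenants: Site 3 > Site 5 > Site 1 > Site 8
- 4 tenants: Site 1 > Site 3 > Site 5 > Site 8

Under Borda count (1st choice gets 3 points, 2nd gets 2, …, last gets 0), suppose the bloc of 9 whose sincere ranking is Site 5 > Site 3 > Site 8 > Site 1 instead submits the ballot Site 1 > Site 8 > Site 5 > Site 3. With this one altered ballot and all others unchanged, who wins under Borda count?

Site 1

Borda totals with the altered ballot: Site 1 66, Site 5 31, Site 8 18, Site 3 53.
The switch changes the winner from Site 3 to Site 1.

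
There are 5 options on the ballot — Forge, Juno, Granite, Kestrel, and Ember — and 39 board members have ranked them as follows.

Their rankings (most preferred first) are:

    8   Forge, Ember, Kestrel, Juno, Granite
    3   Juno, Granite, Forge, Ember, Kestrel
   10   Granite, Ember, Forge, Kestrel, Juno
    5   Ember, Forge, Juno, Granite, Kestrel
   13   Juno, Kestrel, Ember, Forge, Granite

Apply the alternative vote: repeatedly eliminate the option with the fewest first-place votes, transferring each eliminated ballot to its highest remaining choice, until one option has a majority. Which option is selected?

Forge

Round 1: Juno 16, Granite 10, Forge 8, Ember 5, Kestrel 0. Kestrel has the fewest and is eliminated.
Round 2: Juno 16, Granite 10, Forge 8, Ember 5. Ember has the fewest and is eliminated.
Round 3: Juno 16, Forge 13, Granite 10. Granite has the fewest and is eliminated.
Round 4: Forge 23, Juno 16. Forge has a majority.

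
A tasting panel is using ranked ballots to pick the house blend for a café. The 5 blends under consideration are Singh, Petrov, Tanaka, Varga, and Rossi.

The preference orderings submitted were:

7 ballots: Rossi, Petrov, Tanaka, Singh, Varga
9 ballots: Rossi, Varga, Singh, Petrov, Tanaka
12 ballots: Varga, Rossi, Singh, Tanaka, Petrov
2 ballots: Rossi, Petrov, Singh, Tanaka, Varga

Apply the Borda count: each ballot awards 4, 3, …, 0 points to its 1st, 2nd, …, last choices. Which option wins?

Borda scores:
  Singh: 7·1 + 9·2 + 12·2 + 2·2 = 53
  Petrov: 7·3 + 9·1 + 12·0 + 2·3 = 36
  Tanaka: 7·2 + 9·0 + 12·1 + 2·1 = 28
  Varga: 7·0 + 9·3 + 12·4 + 2·0 = 75
  Rossi: 7·4 + 9·4 + 12·3 + 2·4 = 108
Rossi has the highest total.

Rossi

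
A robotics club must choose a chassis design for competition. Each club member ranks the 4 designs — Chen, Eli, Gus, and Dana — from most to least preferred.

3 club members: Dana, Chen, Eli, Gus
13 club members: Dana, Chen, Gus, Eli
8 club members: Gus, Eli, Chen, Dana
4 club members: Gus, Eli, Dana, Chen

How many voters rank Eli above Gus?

Ballots ranking Eli above Gus: 3.
Ballots ranking Gus above Eli: 13+8+4 = 25.
So 3 of 28 voters prefer Eli to Gus.

3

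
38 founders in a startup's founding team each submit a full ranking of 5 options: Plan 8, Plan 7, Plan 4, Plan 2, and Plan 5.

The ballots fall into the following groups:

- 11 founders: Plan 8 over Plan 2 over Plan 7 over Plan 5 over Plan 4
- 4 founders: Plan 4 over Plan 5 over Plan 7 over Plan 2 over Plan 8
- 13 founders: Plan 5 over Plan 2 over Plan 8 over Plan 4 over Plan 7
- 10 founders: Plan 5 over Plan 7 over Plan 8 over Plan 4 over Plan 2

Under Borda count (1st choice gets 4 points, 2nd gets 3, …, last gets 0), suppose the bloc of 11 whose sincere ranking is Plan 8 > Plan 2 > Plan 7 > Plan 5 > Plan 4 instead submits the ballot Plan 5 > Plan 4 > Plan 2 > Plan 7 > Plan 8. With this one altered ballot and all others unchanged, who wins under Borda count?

Borda totals with the altered ballot: Plan 8 46, Plan 7 49, Plan 4 72, Plan 2 65, Plan 5 148.
The winner is unchanged: still Plan 5.

Plan 5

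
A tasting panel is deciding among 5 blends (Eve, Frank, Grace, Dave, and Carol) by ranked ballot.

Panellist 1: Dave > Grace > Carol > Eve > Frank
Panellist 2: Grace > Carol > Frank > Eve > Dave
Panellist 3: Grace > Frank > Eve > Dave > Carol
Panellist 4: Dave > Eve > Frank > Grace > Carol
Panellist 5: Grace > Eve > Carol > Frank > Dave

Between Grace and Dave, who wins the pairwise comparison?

Ballots ranking Grace above Dave: 3.
Ballots ranking Dave above Grace: 2.
Grace wins the head-to-head, 3–2.

Grace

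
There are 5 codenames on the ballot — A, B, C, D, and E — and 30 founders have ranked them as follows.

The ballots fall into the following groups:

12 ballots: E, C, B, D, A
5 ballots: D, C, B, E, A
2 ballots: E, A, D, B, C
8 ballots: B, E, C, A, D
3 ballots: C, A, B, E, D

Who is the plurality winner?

E

First-place vote totals:
  A: 0
  B: 8
  C: 3
  D: 5
  E: 14
E has the most first-place votes.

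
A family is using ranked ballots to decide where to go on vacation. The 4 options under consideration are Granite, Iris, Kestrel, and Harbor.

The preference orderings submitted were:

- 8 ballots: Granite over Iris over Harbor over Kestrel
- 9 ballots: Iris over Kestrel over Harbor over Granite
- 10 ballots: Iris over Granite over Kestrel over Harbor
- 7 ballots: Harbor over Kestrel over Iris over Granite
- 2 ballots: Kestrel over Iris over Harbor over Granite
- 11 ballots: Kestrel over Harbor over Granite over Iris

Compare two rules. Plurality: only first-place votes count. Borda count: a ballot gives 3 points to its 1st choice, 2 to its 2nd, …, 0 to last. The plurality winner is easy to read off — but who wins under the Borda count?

Iris

Plurality first-place counts: Granite 8, Iris 19, Kestrel 13, Harbor 7 → Iris.
Borda totals: Granite 55, Iris 84, Kestrel 81, Harbor 62 → Iris.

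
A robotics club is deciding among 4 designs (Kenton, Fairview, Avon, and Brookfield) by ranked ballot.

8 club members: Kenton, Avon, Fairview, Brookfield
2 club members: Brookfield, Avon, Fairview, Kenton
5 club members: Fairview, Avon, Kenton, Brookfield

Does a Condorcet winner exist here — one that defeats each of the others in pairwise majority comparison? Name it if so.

Head-to-head results (15 voters total):
Kenton vs Fairview: Kenton wins 8–7.
Kenton vs Avon: Kenton wins 8–7.
Kenton vs Brookfield: Kenton wins 13–2.
Fairview vs Avon: Avon wins 10–5.
Fairview vs Brookfield: Fairview wins 13–2.
Avon vs Brookfield: Avon wins 13–2.
Kenton beats each rival — Fairview (8–7), Avon (8–7), Brookfield (13–2) — so Kenton is the Condorcet winner.

Kenton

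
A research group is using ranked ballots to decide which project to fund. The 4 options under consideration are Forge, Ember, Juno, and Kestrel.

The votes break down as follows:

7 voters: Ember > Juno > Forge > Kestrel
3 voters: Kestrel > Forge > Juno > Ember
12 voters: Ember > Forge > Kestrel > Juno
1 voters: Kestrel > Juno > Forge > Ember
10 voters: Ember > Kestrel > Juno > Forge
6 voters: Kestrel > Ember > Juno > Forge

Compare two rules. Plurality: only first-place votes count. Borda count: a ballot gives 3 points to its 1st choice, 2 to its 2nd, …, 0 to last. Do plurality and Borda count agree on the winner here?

Yes

Plurality first-place counts: Forge 0, Ember 29, Juno 0, Kestrel 10 → Ember.
Borda totals: Forge 38, Ember 99, Juno 35, Kestrel 62 → Ember.
The two rules agree on Ember.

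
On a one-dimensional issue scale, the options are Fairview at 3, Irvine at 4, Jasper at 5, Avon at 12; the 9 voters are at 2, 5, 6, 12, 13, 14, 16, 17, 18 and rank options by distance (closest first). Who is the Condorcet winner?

With single-peaked preferences on a line, the Condorcet winner is the candidate closest to the median voter.
The median voter (position 13) is closest to Avon at 12.
Check: Avon vs Jasper — voters closer to Avon: 6 of 9.

Avon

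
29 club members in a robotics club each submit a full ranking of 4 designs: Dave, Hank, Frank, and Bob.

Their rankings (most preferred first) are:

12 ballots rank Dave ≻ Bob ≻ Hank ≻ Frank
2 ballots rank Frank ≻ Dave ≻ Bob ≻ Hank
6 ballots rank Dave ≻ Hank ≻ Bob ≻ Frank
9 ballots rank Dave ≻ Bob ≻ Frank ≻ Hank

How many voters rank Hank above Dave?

0

Ballots ranking Hank above Dave: 0.
Ballots ranking Dave above Hank: 12+2+6+9 = 29.
So 0 of 29 voters prefer Hank to Dave.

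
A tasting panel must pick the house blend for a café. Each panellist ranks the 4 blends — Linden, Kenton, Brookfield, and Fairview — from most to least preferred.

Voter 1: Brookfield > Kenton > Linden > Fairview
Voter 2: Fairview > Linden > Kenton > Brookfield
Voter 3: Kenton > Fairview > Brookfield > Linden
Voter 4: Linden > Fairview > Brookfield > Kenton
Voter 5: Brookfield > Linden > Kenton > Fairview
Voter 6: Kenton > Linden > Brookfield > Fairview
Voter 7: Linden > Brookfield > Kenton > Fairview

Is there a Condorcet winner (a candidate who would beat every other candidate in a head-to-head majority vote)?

Head-to-head results (7 voters total):
Linden vs Kenton: Linden wins 4–3.
Linden vs Brookfield: Linden wins 4–3.
Linden vs Fairview: Linden wins 5–2.
Kenton vs Brookfield: Brookfield wins 4–3.
Kenton vs Fairview: Kenton wins 5–2.
Brookfield vs Fairview: Brookfield wins 4–3.
Linden beats each rival — Kenton (4–3), Brookfield (4–3), Fairview (5–2) — so Linden is the Condorcet winner.

Yes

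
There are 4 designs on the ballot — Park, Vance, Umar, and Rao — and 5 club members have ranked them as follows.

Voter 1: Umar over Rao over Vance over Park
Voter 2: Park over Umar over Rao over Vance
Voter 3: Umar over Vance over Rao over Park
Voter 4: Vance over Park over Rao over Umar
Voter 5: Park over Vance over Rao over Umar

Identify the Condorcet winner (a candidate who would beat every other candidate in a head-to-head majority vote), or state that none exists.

Head-to-head results (5 voters total):
Park vs Vance: Vance wins 3–2.
Park vs Umar: Park wins 3–2.
Park vs Rao: Park wins 3–2.
Vance vs Umar: Umar wins 3–2.
Vance vs Rao: Vance wins 3–2.
Umar vs Rao: Umar wins 3–2.
No candidate beats all others: Park beats Umar beats Vance beats Park, a majority cycle.

There is no Condorcet winner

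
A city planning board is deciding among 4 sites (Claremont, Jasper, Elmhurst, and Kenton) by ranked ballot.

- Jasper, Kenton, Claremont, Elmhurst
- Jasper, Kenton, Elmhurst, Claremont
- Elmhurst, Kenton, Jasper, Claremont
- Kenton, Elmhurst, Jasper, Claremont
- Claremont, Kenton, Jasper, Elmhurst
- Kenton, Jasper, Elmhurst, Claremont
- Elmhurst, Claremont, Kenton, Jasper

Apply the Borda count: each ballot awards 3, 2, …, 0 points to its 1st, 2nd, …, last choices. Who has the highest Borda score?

Borda scores:
  Claremont: 1 + 0 + 0 + 0 + 3 + 0 + 2 = 6
  Jasper: 3 + 3 + 1 + 1 + 1 + 2 + 0 = 11
  Elmhurst: 0 + 1 + 3 + 2 + 0 + 1 + 3 = 10
  Kenton: 2 + 2 + 2 + 3 + 2 + 3 + 1 = 15
Kenton has the highest total.

Kenton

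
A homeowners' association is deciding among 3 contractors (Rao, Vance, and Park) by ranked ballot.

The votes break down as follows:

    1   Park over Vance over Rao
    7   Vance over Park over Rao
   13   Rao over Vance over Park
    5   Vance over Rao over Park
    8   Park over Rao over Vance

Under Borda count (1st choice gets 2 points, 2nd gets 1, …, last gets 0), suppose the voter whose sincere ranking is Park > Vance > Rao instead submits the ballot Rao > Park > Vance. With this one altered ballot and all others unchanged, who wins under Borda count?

Rao

Borda totals with the altered ballot: Rao 41, Vance 37, Park 24.
The winner is unchanged: still Rao.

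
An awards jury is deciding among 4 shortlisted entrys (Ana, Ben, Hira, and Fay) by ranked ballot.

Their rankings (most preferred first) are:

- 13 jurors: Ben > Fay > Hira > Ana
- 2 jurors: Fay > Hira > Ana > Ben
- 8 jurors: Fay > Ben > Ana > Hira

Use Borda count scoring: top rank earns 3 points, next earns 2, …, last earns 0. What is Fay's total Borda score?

Borda scores:
  Ana: 13·0 + 2·1 + 8·1 = 10
  Ben: 13·3 + 2·0 + 8·2 = 55
  Hira: 13·1 + 2·2 + 8·0 = 17
  Fay: 13·2 + 2·3 + 8·3 = 56

56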